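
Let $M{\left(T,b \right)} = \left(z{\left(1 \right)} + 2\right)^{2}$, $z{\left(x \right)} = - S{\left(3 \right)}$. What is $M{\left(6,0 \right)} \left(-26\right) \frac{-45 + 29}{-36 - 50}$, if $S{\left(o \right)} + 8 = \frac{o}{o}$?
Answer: $- \frac{16848}{43} \approx -391.81$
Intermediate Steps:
$S{\left(o \right)} = -7$ ($S{\left(o \right)} = -8 + \frac{o}{o} = -8 + 1 = -7$)
$z{\left(x \right)} = 7$ ($z{\left(x \right)} = \left(-1\right) \left(-7\right) = 7$)
$M{\left(T,b \right)} = 81$ ($M{\left(T,b \right)} = \left(7 + 2\right)^{2} = 9^{2} = 81$)
$M{\left(6,0 \right)} \left(-26\right) \frac{-45 + 29}{-36 - 50} = 81 \left(-26\right) \frac{-45 + 29}{-36 - 50} = - 2106 \left(- \frac{16}{-86}\right) = - 2106 \left(\left(-16\right) \left(- \frac{1}{86}\right)\right) = \left(-2106\right) \frac{8}{43} = - \frac{16848}{43}$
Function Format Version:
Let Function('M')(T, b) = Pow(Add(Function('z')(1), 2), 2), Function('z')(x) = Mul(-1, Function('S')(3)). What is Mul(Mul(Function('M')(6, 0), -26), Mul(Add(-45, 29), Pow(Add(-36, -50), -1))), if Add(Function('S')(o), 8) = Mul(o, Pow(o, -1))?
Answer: Rational(-16848, 43) ≈ -391.81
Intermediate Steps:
Function('S')(o) = -7 (Function('S')(o) = Add(-8, Mul(o, Pow(o, -1))) = Add(-8, 1) = -7)
Function('z')(x) = 7 (Function('z')(x) = Mul(-1, -7) = 7)
Function('M')(T, b) = 81 (Function('M')(T, b) = Pow(Add(7, 2), 2) = Pow(9, 2) = 81)
Mul(Mul(Function('M')(6, 0), -26), Mul(Add(-45, 29), Pow(Add(-36, -50), -1))) = Mul(Mul(81, -26), Mul(Add(-45, 29), Pow(Add(-36, -50), -1))) = Mul(-2106, Mul(-16, Pow(-86, -1))) = Mul(-2106, Mul(-16, Rational(-1, 86))) = Mul(-2106, Rational(8, 43)) = Rational(-16848, 43)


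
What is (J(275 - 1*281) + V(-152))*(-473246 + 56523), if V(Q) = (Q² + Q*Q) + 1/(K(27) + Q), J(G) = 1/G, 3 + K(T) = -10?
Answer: -2118145084503/110 ≈ -1.9256e+10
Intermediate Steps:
K(T) = -13 (K(T) = -3 - 10 = -13)
V(Q) = 1/(-13 + Q) + 2*Q² (V(Q) = (Q² + Q*Q) + 1/(-13 + Q) = (Q² + Q²) + 1/(-13 + Q) = 2*Q² + 1/(-13 + Q) = 1/(-13 + Q) + 2*Q²)
(J(275 - 1*281) + V(-152))*(-473246 + 56523) = (1/(275 - 1*281) + (1 - 26*(-152)² + 2*(-152)³)/(-13 - 152))*(-473246 + 56523) = (1/(275 - 281) + (1 - 26*23104 + 2*(-3511808))/(-165))*(-416723) = (1/(-6) - (1 - 600704 - 7023616)/165)*(-416723) = (-⅙ - 1/165*(-7624319))*(-416723) = (-⅙ + 7624319/165)*(-416723) = (5082861/110)*(-416723) = -2118145084503/110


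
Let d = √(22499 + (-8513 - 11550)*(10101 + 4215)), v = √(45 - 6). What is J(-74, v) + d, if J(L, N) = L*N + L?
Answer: -74 - 74*√39 + I*√287199409 ≈ -536.13 + 16947.0*I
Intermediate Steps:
v = √39 ≈ 6.2450
J(L, N) = L + L*N
d = I*√287199409 (d = √(22499 - 20063*14316) = √(22499 - 287221908) = √(-287199409) = I*√287199409 ≈ 16947.0*I)
J(-74, v) + d = -74*(1 + √39) + I*√287199409 = (-74 - 74*√39) + I*√287199409 = -74 - 74*√39 + I*√287199409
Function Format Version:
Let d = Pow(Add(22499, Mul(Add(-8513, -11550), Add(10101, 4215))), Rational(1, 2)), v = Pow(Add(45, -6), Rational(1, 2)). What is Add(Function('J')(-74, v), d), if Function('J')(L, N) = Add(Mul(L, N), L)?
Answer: Add(-74, Mul(-74, Pow(39, Rational(1, 2))), Mul(I, Pow(287199409, Rational(1, 2)))) ≈ Add(-536.13, Mul(16947., I))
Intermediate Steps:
v = Pow(39, Rational(1, 2)) ≈ 6.2450
Function('J')(L, N) = Add(L, Mul(L, N))
d = Mul(I, Pow(287199409, Rational(1, 2))) (d = Pow(Add(22499, Mul(-20063, 14316)), Rational(1, 2)) = Pow(Add(22499, -287221908), Rational(1, 2)) = Pow(-287199409, Rational(1, 2)) = Mul(I, Pow(287199409, Rational(1, 2))) ≈ Mul(16947., I))
Add(Function('J')(-74, v), d) = Add(Mul(-74, Add(1, Pow(39, Rational(1, 2)))), Mul(I, Pow(287199409, Rational(1, 2)))) = Add(Add(-74, Mul(-74, Pow(39, Rational(1, 2)))), Mul(I, Pow(287199409, Rational(1, 2)))) = Add(-74, Mul(-74, Pow(39, Rational(1, 2))), Mul(I, Pow(287199409, Rational(1, 2))))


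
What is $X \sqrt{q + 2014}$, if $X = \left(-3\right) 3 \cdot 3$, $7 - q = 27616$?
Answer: $- 27 i \sqrt{25595} \approx - 4319.6 i$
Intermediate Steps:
$q = -27609$ ($q = 7 - 27616 = -27609$)
$X = -27$ ($X = \left(-9\right) 3 = -27$)
$X \sqrt{q + 2014} = - 27 \sqrt{-27609 + 2014} = - 27 \sqrt{-25595} = - 27 i \sqrt{25595}$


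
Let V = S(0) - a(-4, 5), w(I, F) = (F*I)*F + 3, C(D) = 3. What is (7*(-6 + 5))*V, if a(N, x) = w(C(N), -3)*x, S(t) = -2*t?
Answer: 1050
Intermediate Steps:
w(I, F) = 3 + I*F² (w(I, F) = I*F² + 3 = 3 + I*F²)
a(N, x) = 30*x (a(N, x) = (3 + 3*(-3)²)*x = (3 + 3*9)*x = (3 + 27)*x = 30*x)
V = -150 (V = -2*0 - 30*5 = 0 - 1*150 = 0 - 150 = -150)
(7*(-6 + 5))*V = (7*(-6 + 5))*(-150) = (7*(-1))*(-150) = -7*(-150) = 1050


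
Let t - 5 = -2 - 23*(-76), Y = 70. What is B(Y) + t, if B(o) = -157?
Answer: 1594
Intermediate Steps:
t = 1751 (t = 5 + (-2 - 23*(-76)) = 5 + (-2 + 1748) = 5 + 1746 = 1751)
B(Y) + t = -157 + 1751 = 1594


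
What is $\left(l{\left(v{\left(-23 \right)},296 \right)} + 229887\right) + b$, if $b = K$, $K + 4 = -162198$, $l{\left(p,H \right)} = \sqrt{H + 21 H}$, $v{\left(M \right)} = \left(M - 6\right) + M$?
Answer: $67685 + 4 \sqrt{407} \approx 67766.0$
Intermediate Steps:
$v{\left(M \right)} = -6 + 2 M$ ($v{\left(M \right)} = \left(-6 + M\right) + M = -6 + 2 M$)
$l{\left(p,H \right)} = \sqrt{22} \sqrt{H}$ ($l{\left(p,H \right)} = \sqrt{22 H} = \sqrt{22} \sqrt{H}$)
$K = -162202$ ($K = -4 - 162198 = -162202$)
$b = -162202$
$\left(l{\left(v{\left(-23 \right)},296 \right)} + 229887\right) + b = \left(\sqrt{22} \sqrt{296} + 229887\right) - 162202 = \left(\sqrt{22} \cdot 2 \sqrt{74} + 229887\right) - 162202 = \left(4 \sqrt{407} + 229887\right) - 162202 = \left(229887 + 4 \sqrt{407}\right) - 162202 = 67685 + 4 \sqrt{407}$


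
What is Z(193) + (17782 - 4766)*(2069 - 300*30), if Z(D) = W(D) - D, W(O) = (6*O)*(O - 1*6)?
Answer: -89997543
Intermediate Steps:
W(O) = 6*O*(-6 + O) (W(O) = (6*O)*(O - 6) = (6*O)*(-6 + O) = 6*O*(-6 + O))
Z(D) = -D + 6*D*(-6 + D) (Z(D) = 6*D*(-6 + D) - D = -D + 6*D*(-6 + D))
Z(193) + (17782 - 4766)*(2069 - 300*30) = 193*(-37 + 6*193) + (17782 - 4766)*(2069 - 300*30) = 193*(-37 + 1158) + 13016*(2069 - 9000) = 193*1121 + 13016*(-6931) = 216353 - 90213896 = -89997543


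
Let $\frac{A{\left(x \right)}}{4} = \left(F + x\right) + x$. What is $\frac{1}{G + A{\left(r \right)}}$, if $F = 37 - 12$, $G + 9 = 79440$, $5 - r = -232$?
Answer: $\frac{1}{81427} \approx 1.2281 \cdot 10^{-5}$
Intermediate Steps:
$r = 237$ ($r = 5 - -232 = 5 + 232 = 237$)
$G = 79431$ ($G = -9 + 79440 = 79431$)
$F = 25$ ($F = 37 - 12 = 25$)
$A{\left(x \right)} = 100 + 8 x$ ($A{\left(x \right)} = 4 \left(\left(25 + x\right) + x\right) = 4 \left(25 + 2 x\right) = 100 + 8 x$)
$\frac{1}{G + A{\left(r \right)}} = \frac{1}{79431 + \left(100 + 8 \cdot 237\right)} = \frac{1}{79431 + \left(100 + 1896\right)} = \frac{1}{79431 + 1996} = \frac{1}{81427}$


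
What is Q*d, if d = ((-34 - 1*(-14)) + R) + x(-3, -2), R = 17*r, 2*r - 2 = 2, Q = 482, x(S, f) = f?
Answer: 5784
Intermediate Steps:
r = 2 (r = 1 + (1/2)*2 = 1 + 1 = 2)
R = 34 (R = 17*2 = 34)
d = 12 (d = ((-34 - 1*(-14)) + 34) - 2 = ((-34 + 14) + 34) - 2 = (-20 + 34) - 2 = 14 - 2 = 12)
Q*d = 482*12 = 5784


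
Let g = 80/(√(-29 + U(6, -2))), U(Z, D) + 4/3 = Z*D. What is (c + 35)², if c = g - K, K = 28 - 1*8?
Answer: 9375/127 - 2400*I*√381/127 ≈ 73.819 - 368.87*I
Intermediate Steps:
U(Z, D) = -4/3 + D*Z (U(Z, D) = -4/3 + Z*D = -4/3 + D*Z)
K = 20 (K = 28 - 8 = 20)
g = -80*I*√381/127 (g = 80/(√(-29 + (-4/3 - 2*6))) = 80/(√(-29 + (-4/3 - 12))) = 80/(√(-29 - 40/3)) = 80/(√(-127/3)) = 80/((I*√381/3)) = 80*(-I*√381/127) = -80*I*√381/127 ≈ -12.296*I)
c = -20 - 80*I*√381/127 (c = -80*I*√381/127 - 1*20 = -80*I*√381/127 - 20 = -20 - 80*I*√381/127 ≈ -20.0 - 12.296*I)
(c + 35)² = ((-20 - 80*I*√381/127) + 35)² = (15 - 80*I*√381/127)²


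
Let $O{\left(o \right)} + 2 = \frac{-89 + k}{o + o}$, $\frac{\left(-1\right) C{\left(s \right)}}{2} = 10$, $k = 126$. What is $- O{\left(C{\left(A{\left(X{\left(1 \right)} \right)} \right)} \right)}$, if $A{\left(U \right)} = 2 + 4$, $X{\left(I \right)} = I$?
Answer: $\frac{117}{40} \approx 2.925$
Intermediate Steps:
$A{\left(U \right)} = 6$
$C{\left(s \right)} = -20$ ($C{\left(s \right)} = \left(-2\right) 10 = -20$)
$O{\left(o \right)} = -2 + \frac{37}{2 o}$ ($O{\left(o \right)} = -2 + \frac{-89 + 126}{o + o} = -2 + \frac{37}{2 o}$)
$- O{\left(C{\left(A{\left(X{\left(1 \right)} \right)} \right)} \right)} = - (-2 + \frac{37}{2 \left(-20\right)}) = - (-2 + \frac{37}{2} \left(- \frac{1}{20}\right)) = - (-2 - \frac{37}{40}) = \left(-1\right) \left(- \frac{117}{40}\right) = \frac{117}{40}$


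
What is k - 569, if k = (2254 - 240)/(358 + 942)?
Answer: -368843/650 ≈ -567.45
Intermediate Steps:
k = 1007/650 (k = 2014/1300 = 2014*(1/1300) = 1007/650 ≈ 1.5492)
k - 569 = 1007/650 - 569 = -368843/650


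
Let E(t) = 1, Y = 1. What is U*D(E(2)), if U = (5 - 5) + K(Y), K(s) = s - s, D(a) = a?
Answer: 0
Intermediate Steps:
K(s) = 0
U = 0 (U = (5 - 5) + 0 = 0 + 0 = 0)
U*D(E(2)) = 0*1 = 0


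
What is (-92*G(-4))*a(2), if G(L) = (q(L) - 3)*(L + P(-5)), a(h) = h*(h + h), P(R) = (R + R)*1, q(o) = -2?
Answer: -51520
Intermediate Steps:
P(R) = 2*R (P(R) = (2*R)*1 = 2*R)
a(h) = 2*h² (a(h) = h*(2*h) = 2*h²)
G(L) = 50 - 5*L (G(L) = (-2 - 3)*(L + 2*(-5)) = -5*(L - 10) = -5*(-10 + L) = 50 - 5*L)
(-92*G(-4))*a(2) = (-92*(50 - 5*(-4)))*(2*2²) = (-92*(50 + 20))*(2*4) = -92*70*8 = -6440*8 = -51520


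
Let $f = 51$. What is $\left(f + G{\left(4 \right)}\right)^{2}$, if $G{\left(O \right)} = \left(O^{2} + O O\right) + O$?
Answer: $7569$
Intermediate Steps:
$G{\left(O \right)} = O + 2 O^{2}$ ($G{\left(O \right)} = \left(O^{2} + O^{2}\right) + O = 2 O^{2} + O = O + 2 O^{2}$)
$\left(f + G{\left(4 \right)}\right)^{2} = \left(51 + 4 \left(1 + 2 \cdot 4\right)\right)^{2} = \left(51 + 4 \left(1 + 8\right)\right)^{2} = \left(51 + 4 \cdot 9\right)^{2} = \left(51 + 36\right)^{2} = 87^{2} = 7569$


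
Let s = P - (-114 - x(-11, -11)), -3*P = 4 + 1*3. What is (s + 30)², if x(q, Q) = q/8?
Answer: 11336689/576 ≈ 19682.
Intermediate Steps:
x(q, Q) = q/8 (x(q, Q) = q*(⅛) = q/8)
P = -7/3 (P = -(4 + 1*3)/3 = -(4 + 3)/3 = -⅓*7 = -7/3 ≈ -2.3333)
s = 2647/24 (s = -7/3 - (-114 - (-11)/8) = -7/3 - (-114 - 1*(-11/8)) = -7/3 - (-114 + 11/8) = -7/3 - 1*(-901/8) = -7/3 + 901/8 = 2647/24 ≈ 110.29)
(s + 30)² = (2647/24 + 30)² = (3367/24)² = 11336689/576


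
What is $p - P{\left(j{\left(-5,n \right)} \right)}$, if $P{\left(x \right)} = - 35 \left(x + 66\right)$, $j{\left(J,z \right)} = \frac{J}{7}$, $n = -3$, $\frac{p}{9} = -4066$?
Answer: $-34309$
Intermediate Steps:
$p = -36594$ ($p = 9 \left(-4066\right) = -36594$)
$j{\left(J,z \right)} = \frac{J}{7}$ ($j{\left(J,z \right)} = J \frac{1}{7} = \frac{J}{7}$)
$P{\left(x \right)} = -2310 - 35 x$ ($P{\left(x \right)} = - 35 \left(66 + x\right) = -2310 - 35 x$)
$p - P{\left(j{\left(-5,n \right)} \right)} = -36594 - \left(-2310 - 35 \cdot \frac{1}{7} \left(-5\right)\right) = -36594 - \left(-2310 - -25\right) = -36594 - \left(-2310 + 25\right) = -36594 - -2285 = -36594 + 2285 = -34309$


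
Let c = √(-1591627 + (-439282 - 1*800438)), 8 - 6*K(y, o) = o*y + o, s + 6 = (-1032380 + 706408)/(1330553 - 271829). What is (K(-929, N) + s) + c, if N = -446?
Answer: -18259364959/264681 + I*√2831347 ≈ -68986.0 + 1682.7*I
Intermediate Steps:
s = -1669579/264681 (s = -6 + (-1032380 + 706408)/(1330553 - 271829) = -6 - 325972/1058724 = -6 - 325972*1/1058724 = -6 - 81493/264681 = -1669579/264681 ≈ -6.3079)
K(y, o) = 4/3 - o/6 - o*y/6 (K(y, o) = 4/3 - (o*y + o)/6 = 4/3 - (o + o*y)/6 = 4/3 + (-o/6 - o*y/6) = 4/3 - o/6 - o*y/6)
c = I*√2831347 (c = √(-1591627 + (-439282 - 800438)) = √(-1591627 - 1239720) = √(-2831347) = I*√2831347 ≈ 1682.7*I)
(K(-929, N) + s) + c = ((4/3 - ⅙*(-446) - ⅙*(-446)*(-929)) - 1669579/264681) + I*√2831347 = ((4/3 + 223/3 - 207167/3) - 1669579/264681) + I*√2831347 = (-68980 - 1669579/264681) + I*√2831347 = -18259364959/264681 + I*√2831347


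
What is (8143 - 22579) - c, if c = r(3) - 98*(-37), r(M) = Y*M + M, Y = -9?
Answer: -18038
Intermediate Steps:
r(M) = -8*M (r(M) = -9*M + M = -8*M)
c = 3602 (c = -8*3 - 98*(-37) = -24 + 3626 = 3602)
(8143 - 22579) - c = (8143 - 22579) - 1*3602 = -14436 - 3602 = -18038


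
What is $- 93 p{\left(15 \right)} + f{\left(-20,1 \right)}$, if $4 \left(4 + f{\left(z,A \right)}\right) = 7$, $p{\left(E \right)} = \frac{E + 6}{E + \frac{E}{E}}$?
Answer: $- \frac{1989}{16} \approx -124.31$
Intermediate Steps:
$p{\left(E \right)} = \frac{6 + E}{1 + E}$ ($p{\left(E \right)} = \frac{6 + E}{E + 1} = \frac{6 + E}{1 + E}$)
$f{\left(z,A \right)} = - \frac{9}{4}$ ($f{\left(z,A \right)} = -4 + \frac{1}{4} \cdot 7 = -4 + \frac{7}{4} = - \frac{9}{4}$)
$- 93 p{\left(15 \right)} + f{\left(-20,1 \right)} = - 93 \frac{6 + 15}{1 + 15} - \frac{9}{4} = - 93 \cdot \frac{1}{16} \cdot 21 - \frac{9}{4} = \left(-93\right) \frac{21}{16} - \frac{9}{4} = - \frac{1953}{16} - \frac{9}{4} = - \frac{1989}{16}$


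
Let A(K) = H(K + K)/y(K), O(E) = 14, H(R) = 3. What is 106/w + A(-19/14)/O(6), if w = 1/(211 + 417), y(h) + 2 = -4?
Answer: 1863903/28 ≈ 66568.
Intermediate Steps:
y(h) = -6 (y(h) = -2 - 4 = -6)
w = 1/628 ≈ 0.0015924
A(K) = -½ (A(K) = 3/(-6) = 3*(-⅙) = -½)
106/w + A(-19/14)/O(6) = 106/(1/628) - ½/14 = 106*628 - ½*1/14 = 66568 - 1/28 = 1863903/28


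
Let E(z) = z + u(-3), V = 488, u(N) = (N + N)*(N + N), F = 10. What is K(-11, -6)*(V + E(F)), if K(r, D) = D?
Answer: -3204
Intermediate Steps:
u(N) = 4*N² (u(N) = (2*N)*(2*N) = 4*N²)
E(z) = 36 + z (E(z) = z + 4*(-3)² = z + 4*9 = z + 36 = 36 + z)
K(-11, -6)*(V + E(F)) = -6*(488 + (36 + 10)) = -6*(488 + 46) = -6*534 = -3204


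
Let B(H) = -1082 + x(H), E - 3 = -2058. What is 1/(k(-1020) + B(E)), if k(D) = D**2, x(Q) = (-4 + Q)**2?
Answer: 1/5278799 ≈ 1.8944e-7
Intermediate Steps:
E = -2055 (E = 3 - 2058 = -2055)
B(H) = -1082 + (-4 + H)**2
1/(k(-1020) + B(E)) = 1/((-1020)**2 + (-1082 + (-4 - 2055)**2)) = 1/(1040400 + (-1082 + (-2059)**2)) = 1/(1040400 + (-1082 + 4239481)) = 1/(1040400 + 4238399) = 1/5278799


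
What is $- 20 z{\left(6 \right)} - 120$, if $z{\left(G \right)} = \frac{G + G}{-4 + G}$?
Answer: $-240$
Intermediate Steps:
$z{\left(G \right)} = \frac{2 G}{-4 + G}$
$- 20 z{\left(6 \right)} - 120 = - 20 \cdot 2 \cdot 6 \frac{1}{-4 + 6} - 120 = - 20 \cdot 2 \cdot 6 \cdot \frac{1}{2} - 120 = \left(-20\right) 6 - 120 = -120 - 120 = -240$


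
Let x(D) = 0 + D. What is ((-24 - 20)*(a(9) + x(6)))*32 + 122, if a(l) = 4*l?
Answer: -59014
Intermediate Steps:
x(D) = D
((-24 - 20)*(a(9) + x(6)))*32 + 122 = ((-24 - 20)*(4*9 + 6))*32 + 122 = -44*(36 + 6)*32 + 122 = -44*42*32 + 122 = -1848*32 + 122 = -59136 + 122 = -59014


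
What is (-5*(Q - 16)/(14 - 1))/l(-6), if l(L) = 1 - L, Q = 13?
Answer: 15/91 ≈ 0.16484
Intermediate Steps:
(-5*(Q - 16)/(14 - 1))/l(-6) = (-5*(13 - 16)/(14 - 1))/(1 - 1*(-6)) = (-(-15)/13)/(1 + 6) = -(-15)/13/7 = -5*(-3/13)*(⅐) = (15/13)*(⅐) = 15/91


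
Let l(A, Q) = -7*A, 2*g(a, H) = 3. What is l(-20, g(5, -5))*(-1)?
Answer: -140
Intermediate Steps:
g(a, H) = 3/2 (g(a, H) = (1/2)*3 = 3/2)
l(-20, g(5, -5))*(-1) = -7*(-20)*(-1) = 140*(-1) = -140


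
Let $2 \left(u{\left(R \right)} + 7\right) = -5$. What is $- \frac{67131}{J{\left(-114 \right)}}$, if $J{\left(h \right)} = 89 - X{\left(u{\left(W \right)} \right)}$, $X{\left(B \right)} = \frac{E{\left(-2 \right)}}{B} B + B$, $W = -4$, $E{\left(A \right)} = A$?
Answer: $- \frac{44754}{67} \approx -667.97$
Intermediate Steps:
$u{\left(R \right)} = - \frac{19}{2}$ ($u{\left(R \right)} = -7 + \frac{1}{2} \left(-5\right) = -7 - \frac{5}{2} = - \frac{19}{2}$)
$X{\left(B \right)} = -2 + B$ ($X{\left(B \right)} = - \frac{2}{B} B + B = -2 + B$)
$J{\left(h \right)} = \frac{201}{2}$ ($J{\left(h \right)} = 89 - \left(-2 - \frac{19}{2}\right) = 89 - - \frac{23}{2} = 89 + \frac{23}{2} = \frac{201}{2}$)
$- \frac{67131}{J{\left(-114 \right)}} = - \frac{67131}{\frac{201}{2}} = \left(-67131\right) \frac{2}{201} = - \frac{44754}{67}$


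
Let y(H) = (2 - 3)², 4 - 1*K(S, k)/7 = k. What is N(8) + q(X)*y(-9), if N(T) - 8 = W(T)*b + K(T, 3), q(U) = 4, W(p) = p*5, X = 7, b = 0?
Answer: 19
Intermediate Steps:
K(S, k) = 28 - 7*k
W(p) = 5*p
N(T) = 15 (N(T) = 8 + ((5*T)*0 + (28 - 7*3)) = 8 + (0 + (28 - 21)) = 8 + (0 + 7) = 8 + 7 = 15)
y(H) = 1 (y(H) = (-1)² = 1)
N(8) + q(X)*y(-9) = 15 + 4*1 = 15 + 4 = 19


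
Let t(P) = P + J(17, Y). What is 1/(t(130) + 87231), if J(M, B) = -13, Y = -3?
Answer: 1/87348 ≈ 1.1448e-5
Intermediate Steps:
t(P) = -13 + P (t(P) = P - 13 = -13 + P)
1/(t(130) + 87231) = 1/((-13 + 130) + 87231) = 1/(117 + 87231) = 1/87348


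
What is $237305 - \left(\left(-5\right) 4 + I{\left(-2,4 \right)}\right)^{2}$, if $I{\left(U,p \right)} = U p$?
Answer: $236521$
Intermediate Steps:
$237305 - \left(\left(-5\right) 4 + I{\left(-2,4 \right)}\right)^{2} = 237305 - \left(\left(-5\right) 4 - 8\right)^{2} = 237305 - \left(-20 - 8\right)^{2} = 237305 - \left(-28\right)^{2} = 237305 - 784 = 236521$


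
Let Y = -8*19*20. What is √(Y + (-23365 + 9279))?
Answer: I*√17126 ≈ 130.87*I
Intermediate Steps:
Y = -3040 (Y = -152*20 = -3040)
√(Y + (-23365 + 9279)) = √(-3040 + (-23365 + 9279)) = √(-3040 - 14086) = √(-17126) = I*√17126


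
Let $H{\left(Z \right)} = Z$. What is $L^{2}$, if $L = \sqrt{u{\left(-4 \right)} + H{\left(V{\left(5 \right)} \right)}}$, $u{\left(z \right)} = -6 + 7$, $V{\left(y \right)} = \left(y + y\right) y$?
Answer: $51$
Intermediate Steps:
$V{\left(y \right)} = 2 y^{2}$ ($V{\left(y \right)} = 2 y y = 2 y^{2}$)
$u{\left(z \right)} = 1$
$L = \sqrt{51}$ ($L = \sqrt{1 + 2 \cdot 5^{2}} = \sqrt{1 + 2 \cdot 25} = \sqrt{1 + 50} = \sqrt{51} \approx 7.1414$)
$L^{2} = \left(\sqrt{51}\right)^{2} = 51$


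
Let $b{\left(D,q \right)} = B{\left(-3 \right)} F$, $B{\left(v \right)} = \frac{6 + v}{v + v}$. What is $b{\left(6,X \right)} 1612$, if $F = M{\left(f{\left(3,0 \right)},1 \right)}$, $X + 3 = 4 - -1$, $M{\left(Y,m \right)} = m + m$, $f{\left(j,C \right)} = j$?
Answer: $-1612$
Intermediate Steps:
$M{\left(Y,m \right)} = 2 m$
$X = 2$ ($X = -3 + \left(4 - -1\right) = -3 + \left(4 + 1\right) = -3 + 5 = 2$)
$B{\left(v \right)} = \frac{6 + v}{2 v}$
$F = 2$ ($F = 2 \cdot 1 = 2$)
$b{\left(D,q \right)} = -1$ ($b{\left(D,q \right)} = \frac{6 - 3}{2 \left(-3\right)} 2 = \frac{1}{2} \left(- \frac{1}{3}\right) 3 \cdot 2 = \left(- \frac{1}{2}\right) 2 = -1$)
$b{\left(6,X \right)} 1612 = \left(-1\right) 1612 = -1612$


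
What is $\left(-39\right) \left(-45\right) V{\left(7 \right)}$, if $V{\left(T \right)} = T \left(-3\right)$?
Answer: $-36855$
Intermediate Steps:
$V{\left(T \right)} = - 3 T$
$\left(-39\right) \left(-45\right) V{\left(7 \right)} = \left(-39\right) \left(-45\right) \left(\left(-3\right) 7\right) = 1755 \left(-21\right) = -36855$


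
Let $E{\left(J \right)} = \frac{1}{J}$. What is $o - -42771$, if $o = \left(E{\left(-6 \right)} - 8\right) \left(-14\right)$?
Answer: $\frac{128656}{3} \approx 42885.0$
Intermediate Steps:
$o = \frac{343}{3}$ ($o = \left(\frac{1}{-6} - 8\right) \left(-14\right) = \left(- \frac{1}{6} - 8\right) \left(-14\right) = \left(- \frac{49}{6}\right) \left(-14\right) = \frac{343}{3} \approx 114.33$)
$o - -42771 = \frac{343}{3} - -42771 = \frac{343}{3} + 42771 = \frac{128656}{3}$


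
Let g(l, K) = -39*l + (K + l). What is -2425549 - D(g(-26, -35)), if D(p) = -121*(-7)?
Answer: -2426396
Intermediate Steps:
g(l, K) = K - 38*l
D(p) = 847
-2425549 - D(g(-26, -35)) = -2425549 - 1*847 = -2425549 - 847 = -2426396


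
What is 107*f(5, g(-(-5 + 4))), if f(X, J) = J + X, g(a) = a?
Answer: 642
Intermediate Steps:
107*f(5, g(-(-5 + 4))) = 107*(-(-5 + 4) + 5) = 107*(-1*(-1) + 5) = 107*(1 + 5) = 107*6 = 642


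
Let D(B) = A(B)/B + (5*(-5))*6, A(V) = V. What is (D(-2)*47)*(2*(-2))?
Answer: 28012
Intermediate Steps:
D(B) = -149 (D(B) = B/B + (5*(-5))*6 = 1 - 25*6 = 1 - 150 = -149)
(D(-2)*47)*(2*(-2)) = (-149*47)*(2*(-2)) = -7003*(-4) = 28012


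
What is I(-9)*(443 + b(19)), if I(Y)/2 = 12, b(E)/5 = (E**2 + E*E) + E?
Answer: 99552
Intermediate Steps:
b(E) = 5*E + 10*E**2 (b(E) = 5*((E**2 + E*E) + E) = 5*((E**2 + E**2) + E) = 5*(2*E**2 + E) = 5*(E + 2*E**2) = 5*E + 10*E**2)
I(Y) = 24 (I(Y) = 2*12 = 24)
I(-9)*(443 + b(19)) = 24*(443 + 5*19*(1 + 2*19)) = 24*(443 + 5*19*(1 + 38)) = 24*(443 + 5*19*39) = 24*(443 + 3705) = 24*4148 = 99552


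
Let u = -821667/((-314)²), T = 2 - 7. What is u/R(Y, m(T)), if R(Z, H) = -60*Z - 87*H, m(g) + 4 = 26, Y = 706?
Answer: 273889/1455079768 ≈ 0.00018823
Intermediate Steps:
T = -5
m(g) = 22 (m(g) = -4 + 26 = 22)
u = -821667/98596 ≈ -8.3337
R(Z, H) = -87*H - 60*Z
u/R(Y, m(T)) = -821667/(98596*(-87*22 - 60*706)) = -821667/(98596*(-1914 - 42360)) = -821667/98596/(-44274) = -821667/98596*(-1/44274) = 273889/1455079768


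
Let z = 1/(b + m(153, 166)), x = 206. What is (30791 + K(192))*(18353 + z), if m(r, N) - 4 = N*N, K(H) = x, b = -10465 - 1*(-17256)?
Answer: 19541869692288/34351 ≈ 5.6889e+8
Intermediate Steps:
b = 6791 (b = -10465 + 17256 = 6791)
K(H) = 206
m(r, N) = 4 + N² (m(r, N) = 4 + N*N = 4 + N²)
z = 1/34351 (z = 1/(6791 + (4 + 166²)) = 1/(6791 + (4 + 27556)) = 1/(6791 + 27560) = 1/34351 ≈ 2.9111e-5)
(30791 + K(192))*(18353 + z) = (30791 + 206)*(18353 + 1/34351) = 30997*(630443904/34351) = 19541869692288/34351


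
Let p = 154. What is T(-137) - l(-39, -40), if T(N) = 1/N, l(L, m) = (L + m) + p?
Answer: -10276/137 ≈ -75.007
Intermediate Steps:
l(L, m) = 154 + L + m (l(L, m) = (L + m) + 154 = 154 + L + m)
T(-137) - l(-39, -40) = 1/(-137) - (154 - 39 - 40) = -1/137 - 1*75 = -1/137 - 75 = -10276/137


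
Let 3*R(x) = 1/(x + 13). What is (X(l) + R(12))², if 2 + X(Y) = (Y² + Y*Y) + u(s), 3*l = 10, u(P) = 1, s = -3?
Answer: 22829284/50625 ≈ 450.95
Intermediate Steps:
R(x) = 1/(3*(13 + x)) (R(x) = 1/(3*(x + 13)) = 1/(3*(13 + x)))
l = 10/3 (l = (⅓)*10 = 10/3 ≈ 3.3333)
X(Y) = -1 + 2*Y² (X(Y) = -2 + ((Y² + Y*Y) + 1) = -2 + ((Y² + Y²) + 1) = -2 + (2*Y² + 1) = -2 + (1 + 2*Y²) = -1 + 2*Y²)
(X(l) + R(12))² = ((-1 + 2*(10/3)²) + 1/(3*(13 + 12)))² = ((-1 + 2*(100/9)) + (⅓)/25)² = ((-1 + 200/9) + (⅓)*(1/25))² = (191/9 + 1/75)² = (4778/225)² = 22829284/50625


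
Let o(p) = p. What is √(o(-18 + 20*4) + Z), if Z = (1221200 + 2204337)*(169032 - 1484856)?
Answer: I*√4507403797426 ≈ 2.1231e+6*I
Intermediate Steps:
Z = -4507403797488 (Z = 3425537*(-1315824) = -4507403797488)
√(o(-18 + 20*4) + Z) = √((-18 + 20*4) - 4507403797488) = √((-18 + 80) - 4507403797488) = √(62 - 4507403797488) = √(-4507403797426) = I*√4507403797426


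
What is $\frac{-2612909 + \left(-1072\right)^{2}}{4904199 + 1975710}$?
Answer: $- \frac{1463725}{6879909} \approx -0.21275$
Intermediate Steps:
$\frac{-2612909 + \left(-1072\right)^{2}}{4904199 + 1975710} = \frac{-2612909 + 1149184}{6879909} = \left(-1463725\right) \frac{1}{6879909} = - \frac{1463725}{6879909}$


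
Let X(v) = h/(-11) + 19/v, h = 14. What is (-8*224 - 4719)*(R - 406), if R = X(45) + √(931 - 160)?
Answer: 1311256801/495 - 6511*√771 ≈ 2.4682e+6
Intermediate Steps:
X(v) = -14/11 + 19/v (X(v) = 14/(-11) + 19/v = 14*(-1/11) + 19/v = -14/11 + 19/v)
R = -421/495 + √771 (R = (-14/11 + 19/45) + √(931 - 160) = (-14/11 + 19*(1/45)) + √771 = (-14/11 + 19/45) + √771 = -421/495 + √771 ≈ 26.916)
(-8*224 - 4719)*(R - 406) = (-8*224 - 4719)*((-421/495 + √771) - 406) = (-1792 - 4719)*(-201391/495 + √771) = -6511*(-201391/495 + √771) = 1311256801/495 - 6511*√771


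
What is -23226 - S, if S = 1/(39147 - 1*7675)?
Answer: -730968673/31472 ≈ -23226.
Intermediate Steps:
S = 1/31472 (S = 1/(39147 - 7675) = 1/31472 ≈ 3.1774e-5)
-23226 - S = -23226 - 1*1/31472 = -23226 - 1/31472 = -730968673/31472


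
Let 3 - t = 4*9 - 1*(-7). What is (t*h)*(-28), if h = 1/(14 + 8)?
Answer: 560/11 ≈ 50.909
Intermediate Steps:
h = 1/22 ≈ 0.045455
t = -40 (t = 3 - (4*9 - 1*(-7)) = 3 - (36 + 7) = 3 - 1*43 = 3 - 43 = -40)
(t*h)*(-28) = -40*1/22*(-28) = -20/11*(-28) = 560/11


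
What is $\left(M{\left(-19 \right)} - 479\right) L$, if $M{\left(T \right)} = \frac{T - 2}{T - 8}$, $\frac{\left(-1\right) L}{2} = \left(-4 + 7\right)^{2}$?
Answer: $8608$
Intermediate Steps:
$L = -18$ ($L = - 2 \left(-4 + 7\right)^{2} = - 2 \cdot 3^{2} = \left(-2\right) 9 = -18$)
$M{\left(T \right)} = \frac{-2 + T}{-8 + T}$
$\left(M{\left(-19 \right)} - 479\right) L = \left(\frac{-2 - 19}{-8 - 19} - 479\right) \left(-18\right) = \left(\frac{1}{-27} \left(-21\right) - 479\right) \left(-18\right) = \left(\left(- \frac{1}{27}\right) \left(-21\right) - 479\right) \left(-18\right) = \left(\frac{7}{9} - 479\right) \left(-18\right) = \left(- \frac{4304}{9}\right) \left(-18\right) = 8608$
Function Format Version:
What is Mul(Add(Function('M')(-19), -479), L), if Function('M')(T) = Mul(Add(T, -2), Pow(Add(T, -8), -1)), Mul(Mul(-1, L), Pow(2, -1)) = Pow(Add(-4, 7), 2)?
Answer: 8608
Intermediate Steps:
L = -18 (L = Mul(-2, Pow(Add(-4, 7), 2)) = Mul(-2, Pow(3, 2)) = Mul(-2, 9) = -18)
Function('M')(T) = Mul(Pow(Add(-8, T), -1), Add(-2, T)) (Function('M')(T) = Mul(Add(-2, T), Pow(Add(-8, T), -1)) = Mul(Pow(Add(-8, T), -1), Add(-2, T)))
Mul(Add(Function('M')(-19), -479), L) = Mul(Add(Mul(Pow(Add(-8, -19), -1), Add(-2, -19)), -479), -18) = Mul(Add(Mul(Pow(-27, -1), -21), -479), -18) = Mul(Add(Mul(Rational(-1, 27), -21), -479), -18) = Mul(Add(Rational(7, 9), -479), -18) = Mul(Rational(-4304, 9), -18) = 8608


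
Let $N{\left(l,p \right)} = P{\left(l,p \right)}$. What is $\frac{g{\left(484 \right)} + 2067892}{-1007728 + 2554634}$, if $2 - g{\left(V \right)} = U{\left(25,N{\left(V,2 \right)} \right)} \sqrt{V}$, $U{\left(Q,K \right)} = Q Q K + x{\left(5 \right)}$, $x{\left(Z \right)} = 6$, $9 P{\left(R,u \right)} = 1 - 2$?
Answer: $\frac{9311804}{6961077} \approx 1.3377$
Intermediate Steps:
$P{\left(R,u \right)} = - \frac{1}{9}$ ($P{\left(R,u \right)} = \frac{1 - 2}{9} = \frac{1}{9} \left(-1\right) = - \frac{1}{9}$)
$N{\left(l,p \right)} = - \frac{1}{9}$
$U{\left(Q,K \right)} = 6 + K Q^{2}$ ($U{\left(Q,K \right)} = Q Q K + 6 = Q^{2} K + 6 = K Q^{2} + 6 = 6 + K Q^{2}$)
$g{\left(V \right)} = 2 + \frac{571 \sqrt{V}}{9}$ ($g{\left(V \right)} = 2 - \left(6 - \frac{25^{2}}{9}\right) \sqrt{V} = 2 - \left(6 - \frac{625}{9}\right) \sqrt{V} = 2 - - \frac{571 \sqrt{V}}{9} = 2 + \frac{571 \sqrt{V}}{9}$)
$\frac{g{\left(484 \right)} + 2067892}{-1007728 + 2554634} = \frac{\left(2 + \frac{571 \sqrt{484}}{9}\right) + 2067892}{-1007728 + 2554634} = \frac{\left(2 + \frac{571}{9} \cdot 22\right) + 2067892}{1546906} = \left(\left(2 + \frac{12562}{9}\right) + 2067892\right) \frac{1}{1546906} = \left(\frac{12580}{9} + 2067892\right) \frac{1}{1546906} = \frac{18623608}{9} \cdot \frac{1}{1546906} = \frac{9311804}{6961077}$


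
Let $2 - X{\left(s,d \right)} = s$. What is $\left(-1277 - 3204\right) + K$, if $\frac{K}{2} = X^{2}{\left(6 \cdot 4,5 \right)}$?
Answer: $-3513$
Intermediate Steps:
$X{\left(s,d \right)} = 2 - s$
$K = 968$ ($K = 2 \left(2 - 6 \cdot 4\right)^{2} = 2 \left(2 - 24\right)^{2} = 2 \left(-22\right)^{2} = 2 \cdot 484 = 968$)
$\left(-1277 - 3204\right) + K = \left(-1277 - 3204\right) + 968 = -4481 + 968 = -3513$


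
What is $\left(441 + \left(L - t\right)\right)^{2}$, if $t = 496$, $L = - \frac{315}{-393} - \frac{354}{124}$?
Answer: $\frac{214727511769}{65966884} \approx 3255.1$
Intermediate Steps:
$L = - \frac{16677}{8122}$ ($L = \left(-315\right) \left(- \frac{1}{393}\right) - \frac{177}{62} = \frac{105}{131} - \frac{177}{62} = - \frac{16677}{8122} \approx -2.0533$)
$\left(441 + \left(L - t\right)\right)^{2} = \left(441 - \frac{4045189}{8122}\right)^{2} = \left(- \frac{463387}{8122}\right)^{2} = \frac{214727511769}{65966884}$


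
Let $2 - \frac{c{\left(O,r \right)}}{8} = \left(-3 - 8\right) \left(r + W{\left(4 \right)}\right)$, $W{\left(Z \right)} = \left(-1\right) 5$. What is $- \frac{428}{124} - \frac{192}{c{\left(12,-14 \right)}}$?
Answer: $- \frac{7135}{2139} \approx -3.3357$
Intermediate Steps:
$W{\left(Z \right)} = -5$
$c{\left(O,r \right)} = -424 + 88 r$ ($c{\left(O,r \right)} = 16 - 8 \left(-3 - 8\right) \left(r - 5\right) = 16 - 8 \left(- 11 \left(-5 + r\right)\right) = 16 - 8 \left(55 - 11 r\right) = 16 + \left(-440 + 88 r\right) = -424 + 88 r$)
$- \frac{428}{124} - \frac{192}{c{\left(12,-14 \right)}} = - \frac{428}{124} - \frac{192}{-424 + 88 \left(-14\right)} = \left(-428\right) \frac{1}{124} - \frac{192}{-424 - 1232} = - \frac{107}{31} - \frac{192}{-1656} = - \frac{107}{31} - - \frac{8}{69} = - \frac{107}{31} + \frac{8}{69} = - \frac{7135}{2139}$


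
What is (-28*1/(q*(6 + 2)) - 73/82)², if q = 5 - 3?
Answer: 187489/26896 ≈ 6.9709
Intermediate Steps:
q = 2
(-28*1/(q*(6 + 2)) - 73/82)² = (-28*1/(2*(6 + 2)) - 73/82)² = (-28/(2*8) - 73*1/82)² = (-28/16 - 73/82)² = (-28*1/16 - 73/82)² = (-7/4 - 73/82)² = (-433/164)² = 187489/26896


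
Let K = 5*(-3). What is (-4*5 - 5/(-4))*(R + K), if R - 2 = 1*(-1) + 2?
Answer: 225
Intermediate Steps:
K = -15
R = 3 (R = 2 + (1*(-1) + 2) = 2 + (-1 + 2) = 2 + 1 = 3)
(-4*5 - 5/(-4))*(R + K) = (-4*5 - 5/(-4))*(3 - 15) = (-20 - 5*(-¼))*(-12) = (-20 + 5/4)*(-12) = -75/4*(-12) = 225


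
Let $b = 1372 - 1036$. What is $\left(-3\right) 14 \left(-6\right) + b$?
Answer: $588$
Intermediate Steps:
$b = 336$ ($b = 1372 - 1036 = 336$)
$\left(-3\right) 14 \left(-6\right) + b = \left(-3\right) 14 \left(-6\right) + 336 = \left(-42\right) \left(-6\right) + 336 = 252 + 336 = 588$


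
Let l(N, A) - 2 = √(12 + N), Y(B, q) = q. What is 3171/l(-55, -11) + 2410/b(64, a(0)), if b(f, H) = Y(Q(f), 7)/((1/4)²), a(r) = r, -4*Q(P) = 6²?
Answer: 411787/2632 - 3171*I*√43/47 ≈ 156.45 - 442.42*I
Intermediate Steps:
Q(P) = -9 (Q(P) = -¼*6² = -¼*36 = -9)
l(N, A) = 2 + √(12 + N)
b(f, H) = 112 (b(f, H) = 7/((1/4)²) = 7/((¼)²) = 7/(1/16) = 7*16 = 112)
3171/l(-55, -11) + 2410/b(64, a(0)) = 3171/(2 + √(12 - 55)) + 2410/112 = 3171/(2 + √(-43)) + 2410*(1/112) = 3171/(2 + I*√43) + 1205/56 = 1205/56 + 3171/(2 + I*√43)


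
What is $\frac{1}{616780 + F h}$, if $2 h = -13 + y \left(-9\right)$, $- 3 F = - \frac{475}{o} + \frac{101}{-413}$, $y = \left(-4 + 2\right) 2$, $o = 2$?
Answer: $\frac{1652}{1020426117} \approx 1.6189 \cdot 10^{-6}$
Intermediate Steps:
$y = -4$ ($y = \left(-2\right) 2 = -4$)
$F = \frac{65459}{826}$ ($F = - \frac{- \frac{475}{2} + \frac{101}{-413}}{3} = - \frac{\left(-475\right) \frac{1}{2} + 101 \left(- \frac{1}{413}\right)}{3} = - \frac{- \frac{475}{2} - \frac{101}{413}}{3} = \left(- \frac{1}{3}\right) \left(- \frac{196377}{826}\right) = \frac{65459}{826} \approx 79.248$)
$h = \frac{23}{2}$ ($h = \frac{-13 - -36}{2} = \frac{-13 + 36}{2} = \frac{1}{2} \cdot 23 = \frac{23}{2} \approx 11.5$)
$\frac{1}{616780 + F h} = \frac{1}{616780 + \frac{65459}{826} \cdot \frac{23}{2}} = \frac{1}{616780 + \frac{1505557}{1652}} = \frac{1}{\frac{1020426117}{1652}} = \frac{1652}{1020426117}$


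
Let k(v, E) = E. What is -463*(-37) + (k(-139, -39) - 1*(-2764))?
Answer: 19856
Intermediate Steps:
-463*(-37) + (k(-139, -39) - 1*(-2764)) = -463*(-37) + (-39 - 1*(-2764)) = 17131 + (-39 + 2764) = 17131 + 2725 = 19856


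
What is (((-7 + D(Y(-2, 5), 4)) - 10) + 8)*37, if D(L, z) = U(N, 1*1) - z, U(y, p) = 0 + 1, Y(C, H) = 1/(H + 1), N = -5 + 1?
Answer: -444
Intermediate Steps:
N = -4
Y(C, H) = 1/(1 + H)
U(y, p) = 1
D(L, z) = 1 - z
(((-7 + D(Y(-2, 5), 4)) - 10) + 8)*37 = (((-7 + (1 - 1*4)) - 10) + 8)*37 = (((-7 + (1 - 4)) - 10) + 8)*37 = (((-7 - 3) - 10) + 8)*37 = ((-10 - 10) + 8)*37 = (-20 + 8)*37 = -12*37 = -444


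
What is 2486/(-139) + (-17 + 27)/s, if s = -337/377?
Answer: -1361812/46843 ≈ -29.072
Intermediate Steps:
s = -337/377 (s = -337*1/377 = -337/377 ≈ -0.89390)
2486/(-139) + (-17 + 27)/s = 2486/(-139) + (-17 + 27)/(-337/377) = 2486*(-1/139) + 10*(-377/337) = -2486/139 - 3770/337 = -1361812/46843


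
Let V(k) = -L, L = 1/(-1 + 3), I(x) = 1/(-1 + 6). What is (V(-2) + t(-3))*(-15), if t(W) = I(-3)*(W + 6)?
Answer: -3/2 ≈ -1.5000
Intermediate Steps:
I(x) = 1/5
L = 1/2 ≈ 0.50000
t(W) = 6/5 + W/5 (t(W) = (W + 6)/5 = (6 + W)/5 = 6/5 + W/5)
V(k) = -1/2 (V(k) = -1*1/2 = -1/2)
(V(-2) + t(-3))*(-15) = (-1/2 + (6/5 + (1/5)*(-3)))*(-15) = (-1/2 + (6/5 - 3/5))*(-15) = (-1/2 + 3/5)*(-15) = (1/10)*(-15) = -3/2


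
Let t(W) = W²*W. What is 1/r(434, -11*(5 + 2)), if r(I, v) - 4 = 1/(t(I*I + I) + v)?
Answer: 6728789765438923/26915159061755693 ≈ 0.25000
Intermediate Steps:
t(W) = W³
r(I, v) = 4 + 1/(v + (I + I²)³) (r(I, v) = 4 + 1/((I*I + I)³ + v) = 4 + 1/((I² + I)³ + v) = 4 + 1/((I + I²)³ + v) = 4 + 1/(v + (I + I²)³))
1/r(434, -11*(5 + 2)) = 1/((1 + 4*(-11*(5 + 2)) + 4*434³*(1 + 434)³)/(-11*(5 + 2) + 434³*(1 + 434)³)) = 1/((1 + 4*(-11*7) + 4*81746504*435³)/(-11*7 + 81746504*435³)) = 1/((1 + 4*(-77) + 4*81746504*82312875)/(-77 + 81746504*82312875)) = 1/((1 - 308 + 26915159061756000)/(-77 + 6728789765439000)) = 1/(26915159061755693/6728789765438923) = 6728789765438923/26915159061755693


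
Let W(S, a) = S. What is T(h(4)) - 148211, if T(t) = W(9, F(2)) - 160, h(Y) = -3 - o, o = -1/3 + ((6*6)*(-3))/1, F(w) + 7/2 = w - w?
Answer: -148362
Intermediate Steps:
F(w) = -7/2 (F(w) = -7/2 + (w - w) = -7/2 + 0 = -7/2)
o = -325/3 (o = -1*1/3 + (36*(-3))*1 = -1/3 - 108*1 = -1/3 - 108 = -325/3 ≈ -108.33)
h(Y) = 316/3 (h(Y) = -3 - 1*(-325/3) = -3 + 325/3 = 316/3)
T(t) = -151 (T(t) = 9 - 160 = -151)
T(h(4)) - 148211 = -151 - 148211 = -148362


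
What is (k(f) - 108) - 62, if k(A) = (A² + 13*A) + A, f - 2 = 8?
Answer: 70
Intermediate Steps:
f = 10 (f = 2 + 8 = 10)
k(A) = A² + 14*A
(k(f) - 108) - 62 = (10*(14 + 10) - 108) - 62 = (10*24 - 108) - 62 = (240 - 108) - 62 = 132 - 62 = 70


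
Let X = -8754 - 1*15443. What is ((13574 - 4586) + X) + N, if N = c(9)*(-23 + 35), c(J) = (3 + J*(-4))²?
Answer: -2141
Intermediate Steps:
X = -24197 (X = -8754 - 15443 = -24197)
c(J) = (3 - 4*J)²
N = 13068 (N = (-3 + 4*9)²*(-23 + 35) = (-3 + 36)²*12 = 33²*12 = 1089*12 = 13068)
((13574 - 4586) + X) + N = ((13574 - 4586) - 24197) + 13068 = (8988 - 24197) + 13068 = -15209 + 13068 = -2141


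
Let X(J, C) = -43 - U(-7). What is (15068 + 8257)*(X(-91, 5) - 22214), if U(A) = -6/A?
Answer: -3634151625/7 ≈ -5.1916e+8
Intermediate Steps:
X(J, C) = -307/7 (X(J, C) = -43 - (-6)/(-7) = -43 - (-6)*(-1)/7 = -43 - 1*6/7 = -43 - 6/7 = -307/7)
(15068 + 8257)*(X(-91, 5) - 22214) = (15068 + 8257)*(-307/7 - 22214) = 23325*(-155805/7) = -3634151625/7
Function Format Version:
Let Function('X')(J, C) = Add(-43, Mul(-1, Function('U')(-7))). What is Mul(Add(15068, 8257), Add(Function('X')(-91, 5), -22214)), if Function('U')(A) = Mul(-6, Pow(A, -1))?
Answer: Rational(-3634151625, 7) ≈ -5.1916e+8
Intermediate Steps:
Function('X')(J, C) = Rational(-307, 7) (Function('X')(J, C) = Add(-43, Mul(-1, Mul(-6, Pow(-7, -1)))) = Add(-43, Mul(-1, Mul(-6, Rational(-1, 7)))) = Add(-43, Mul(-1, Rational(6, 7))) = Add(-43, Rational(-6, 7)) = Rational(-307, 7))
Mul(Add(15068, 8257), Add(Function('X')(-91, 5), -22214)) = Mul(Add(15068, 8257), Add(Rational(-307, 7), -22214)) = Mul(23325, Rational(-155805, 7)) = Rational(-3634151625, 7)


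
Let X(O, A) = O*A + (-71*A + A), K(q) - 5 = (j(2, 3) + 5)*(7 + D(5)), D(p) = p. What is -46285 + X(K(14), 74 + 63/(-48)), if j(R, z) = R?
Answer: -718463/16 ≈ -44904.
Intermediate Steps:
K(q) = 89 (K(q) = 5 + (2 + 5)*(7 + 5) = 5 + 7*12 = 5 + 84 = 89)
X(O, A) = -70*A + A*O (X(O, A) = A*O - 70*A = -70*A + A*O)
-46285 + X(K(14), 74 + 63/(-48)) = -46285 + (74 + 63/(-48))*(-70 + 89) = -46285 + (74 + 63*(-1/48))*19 = -46285 + (74 - 21/16)*19 = -46285 + (1163/16)*19 = -46285 + 22097/16 = -718463/16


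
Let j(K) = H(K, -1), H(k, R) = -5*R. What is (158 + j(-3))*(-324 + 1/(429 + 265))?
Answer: -36651365/694 ≈ -52812.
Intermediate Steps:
j(K) = 5 (j(K) = -5*(-1) = 5)
(158 + j(-3))*(-324 + 1/(429 + 265)) = (158 + 5)*(-324 + 1/(429 + 265)) = 163*(-324 + 1/694) = 163*(-224855/694) = -36651365/694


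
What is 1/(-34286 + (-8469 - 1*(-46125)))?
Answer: 1/3370 ≈ 0.00029674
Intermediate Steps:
1/(-34286 + (-8469 - 1*(-46125))) = 1/(-34286 + (-8469 + 46125)) = 1/(-34286 + 37656) = 1/3370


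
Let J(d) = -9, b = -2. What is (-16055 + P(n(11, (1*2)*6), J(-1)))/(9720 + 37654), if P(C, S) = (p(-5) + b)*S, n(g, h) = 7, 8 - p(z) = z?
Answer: -8077/23687 ≈ -0.34099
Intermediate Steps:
p(z) = 8 - z
P(C, S) = 11*S (P(C, S) = ((8 - 1*(-5)) - 2)*S = ((8 + 5) - 2)*S = (13 - 2)*S = 11*S)
(-16055 + P(n(11, (1*2)*6), J(-1)))/(9720 + 37654) = (-16055 + 11*(-9))/(9720 + 37654) = (-16055 - 99)/47374 = -16154*1/47374 = -8077/23687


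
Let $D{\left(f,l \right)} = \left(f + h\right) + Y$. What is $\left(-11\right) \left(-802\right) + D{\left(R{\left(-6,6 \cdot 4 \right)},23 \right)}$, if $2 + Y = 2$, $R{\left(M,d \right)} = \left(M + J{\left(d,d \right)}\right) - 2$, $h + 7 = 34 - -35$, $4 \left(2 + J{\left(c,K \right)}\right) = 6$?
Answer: $\frac{17751}{2} \approx 8875.5$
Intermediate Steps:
$J{\left(c,K \right)} = - \frac{1}{2}$ ($J{\left(c,K \right)} = -2 + \frac{1}{4} \cdot 6 = -2 + \frac{3}{2} = - \frac{1}{2}$)
$h = 62$ ($h = -7 + \left(34 - -35\right) = -7 + \left(34 + 35\right) = -7 + 69 = 62$)
$R{\left(M,d \right)} = - \frac{5}{2} + M$ ($R{\left(M,d \right)} = \left(M - \frac{1}{2}\right) - 2 = \left(- \frac{1}{2} + M\right) - 2 = - \frac{5}{2} + M$)
$Y = 0$ ($Y = -2 + 2 = 0$)
$D{\left(f,l \right)} = 62 + f$ ($D{\left(f,l \right)} = \left(f + 62\right) + 0 = \left(62 + f\right) + 0 = 62 + f$)
$\left(-11\right) \left(-802\right) + D{\left(R{\left(-6,6 \cdot 4 \right)},23 \right)} = \left(-11\right) \left(-802\right) + \left(62 - \frac{17}{2}\right) = 8822 + \left(62 - \frac{17}{2}\right) = 8822 + \frac{107}{2} = \frac{17751}{2}$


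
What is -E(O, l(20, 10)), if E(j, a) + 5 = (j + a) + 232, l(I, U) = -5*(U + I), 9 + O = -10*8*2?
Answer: 92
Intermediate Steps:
O = -169 (O = -9 - 10*8*2 = -9 - 80*2 = -9 - 160 = -169)
l(I, U) = -5*I - 5*U (l(I, U) = -5*(I + U) = -5*I - 5*U)
E(j, a) = 227 + a + j (E(j, a) = -5 + ((j + a) + 232) = -5 + ((a + j) + 232) = -5 + (232 + a + j) = 227 + a + j)
-E(O, l(20, 10)) = -(227 + (-5*20 - 5*10) - 169) = -(227 + (-100 - 50) - 169) = -(227 - 150 - 169) = -1*(-92) = 92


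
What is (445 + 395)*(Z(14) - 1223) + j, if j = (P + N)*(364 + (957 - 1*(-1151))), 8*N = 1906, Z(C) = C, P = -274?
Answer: -1103934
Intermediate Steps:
N = 953/4 (N = (⅛)*1906 = 953/4 ≈ 238.25)
j = -88374 (j = (-274 + 953/4)*(364 + (957 - 1*(-1151))) = -143*(364 + (957 + 1151))/4 = -143*(364 + 2108)/4 = -143/4*2472 = -88374)
(445 + 395)*(Z(14) - 1223) + j = (445 + 395)*(14 - 1223) - 88374 = 840*(-1209) - 88374 = -1015560 - 88374 = -1103934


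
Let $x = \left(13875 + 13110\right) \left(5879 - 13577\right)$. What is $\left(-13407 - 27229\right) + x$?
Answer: $-207771166$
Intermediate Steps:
$x = -207730530$ ($x = 26985 \left(-7698\right) = -207730530$)
$\left(-13407 - 27229\right) + x = \left(-13407 - 27229\right) - 207730530 = -40636 - 207730530 = -207771166$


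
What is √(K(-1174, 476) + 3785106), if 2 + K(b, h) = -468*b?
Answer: 2*√1083634 ≈ 2082.0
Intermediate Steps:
K(b, h) = -2 - 468*b
√(K(-1174, 476) + 3785106) = √((-2 - 468*(-1174)) + 3785106) = √((-2 + 549432) + 3785106) = √(549430 + 3785106) = √4334536 = 2*√1083634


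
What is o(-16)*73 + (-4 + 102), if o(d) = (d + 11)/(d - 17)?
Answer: 3599/33 ≈ 109.06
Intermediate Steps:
o(d) = (11 + d)/(-17 + d)
o(-16)*73 + (-4 + 102) = ((11 - 16)/(-17 - 16))*73 + (-4 + 102) = (-5/(-33))*73 + 98 = -1/33*(-5)*73 + 98 = (5/33)*73 + 98 = 365/33 + 98 = 3599/33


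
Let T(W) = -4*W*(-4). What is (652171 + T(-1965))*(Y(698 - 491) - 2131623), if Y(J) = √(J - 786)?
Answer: -1323164476413 + 620731*I*√579 ≈ -1.3232e+12 + 1.4936e+7*I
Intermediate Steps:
T(W) = 16*W
Y(J) = √(-786 + J)
(652171 + T(-1965))*(Y(698 - 491) - 2131623) = (652171 + 16*(-1965))*(√(-786 + (698 - 491)) - 2131623) = (652171 - 31440)*(√(-786 + 207) - 2131623) = 620731*(√(-579) - 2131623) = 620731*(I*√579 - 2131623) = 620731*(-2131623 + I*√579) = -1323164476413 + 620731*I*√579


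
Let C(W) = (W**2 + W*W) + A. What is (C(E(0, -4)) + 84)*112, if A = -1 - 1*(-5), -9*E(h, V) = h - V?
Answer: 801920/81 ≈ 9900.3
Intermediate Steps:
E(h, V) = -h/9 + V/9 (E(h, V) = -(h - V)/9 = -h/9 + V/9)
A = 4 (A = -1 + 5 = 4)
C(W) = 4 + 2*W**2 (C(W) = (W**2 + W*W) + 4 = (W**2 + W**2) + 4 = 2*W**2 + 4 = 4 + 2*W**2)
(C(E(0, -4)) + 84)*112 = ((4 + 2*(-1/9*0 + (1/9)*(-4))**2) + 84)*112 = ((4 + 2*(0 - 4/9)**2) + 84)*112 = ((4 + 2*(-4/9)**2) + 84)*112 = ((4 + 2*(16/81)) + 84)*112 = ((4 + 32/81) + 84)*112 = (356/81 + 84)*112 = (7160/81)*112 = 801920/81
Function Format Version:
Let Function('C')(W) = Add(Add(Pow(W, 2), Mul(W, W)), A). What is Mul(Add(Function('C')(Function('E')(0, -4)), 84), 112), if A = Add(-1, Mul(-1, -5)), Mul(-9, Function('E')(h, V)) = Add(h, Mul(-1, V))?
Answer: Rational(801920, 81) ≈ 9900.3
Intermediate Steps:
Function('E')(h, V) = Add(Mul(Rational(-1, 9), h), Mul(Rational(1, 9), V)) (Function('E')(h, V) = Mul(Rational(-1, 9), Add(h, Mul(-1, V))) = Add(Mul(Rational(-1, 9), h), Mul(Rational(1, 9), V)))
A = 4 (A = Add(-1, 5) = 4)
Function('C')(W) = Add(4, Mul(2, Pow(W, 2))) (Function('C')(W) = Add(Add(Pow(W, 2), Mul(W, W)), 4) = Add(Add(Pow(W, 2), Pow(W, 2)), 4) = Add(Mul(2, Pow(W, 2)), 4) = Add(4, Mul(2, Pow(W, 2))))
Mul(Add(Function('C')(Function('E')(0, -4)), 84), 112) = Mul(Add(Add(4, Mul(2, Pow(Add(Mul(Rational(-1, 9), 0), Mul(Rational(1, 9), -4)), 2))), 84), 112) = Mul(Add(Add(4, Mul(2, Pow(Add(0, Rational(-4, 9)), 2))), 84), 112) = Mul(Add(Add(4, Mul(2, Pow(Rational(-4, 9), 2))), 84), 112) = Mul(Add(Add(4, Mul(2, Rational(16, 81))), 84), 112) = Mul(Add(Add(4, Rational(32, 81)), 84), 112) = Mul(Add(Rational(356, 81), 84), 112) = Mul(Rational(7160, 81), 112) = Rational(801920, 81)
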